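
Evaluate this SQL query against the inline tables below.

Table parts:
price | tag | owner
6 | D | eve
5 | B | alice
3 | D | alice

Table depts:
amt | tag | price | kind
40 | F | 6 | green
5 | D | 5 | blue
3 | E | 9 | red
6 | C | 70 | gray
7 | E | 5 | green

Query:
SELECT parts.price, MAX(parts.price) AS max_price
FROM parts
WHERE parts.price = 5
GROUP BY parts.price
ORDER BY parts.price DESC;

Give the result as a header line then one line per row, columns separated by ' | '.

After WHERE (1 rows):
parts.price | parts.tag | parts.owner
5 | B | alice
After GROUP BY (1 rows):
parts.price | max_price
5 | 5
After ORDER BY (1 rows):
parts.price | max_price
5 | 5

== RESULT ==
parts.price | max_price
5 | 5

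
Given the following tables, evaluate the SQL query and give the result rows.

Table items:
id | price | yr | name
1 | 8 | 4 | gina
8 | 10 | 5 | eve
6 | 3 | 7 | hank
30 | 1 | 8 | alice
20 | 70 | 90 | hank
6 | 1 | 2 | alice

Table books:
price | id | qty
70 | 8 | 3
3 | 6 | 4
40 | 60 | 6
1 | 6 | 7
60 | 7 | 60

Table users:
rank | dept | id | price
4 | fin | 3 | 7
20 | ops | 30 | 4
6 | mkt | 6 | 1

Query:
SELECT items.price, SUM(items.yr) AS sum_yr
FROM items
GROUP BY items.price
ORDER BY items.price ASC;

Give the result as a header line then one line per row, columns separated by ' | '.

After GROUP BY (5 rows):
items.price | sum_yr
8 | 4
10 | 5
3 | 7
1 | 10
70 | 90
After ORDER BY (5 rows):
items.price | sum_yr
1 | 10
3 | 7
8 | 4
10 | 5
70 | 90

== RESULT ==
items.price | sum_yr
1 | 10
3 | 7
8 | 4
10 | 5
70 | 90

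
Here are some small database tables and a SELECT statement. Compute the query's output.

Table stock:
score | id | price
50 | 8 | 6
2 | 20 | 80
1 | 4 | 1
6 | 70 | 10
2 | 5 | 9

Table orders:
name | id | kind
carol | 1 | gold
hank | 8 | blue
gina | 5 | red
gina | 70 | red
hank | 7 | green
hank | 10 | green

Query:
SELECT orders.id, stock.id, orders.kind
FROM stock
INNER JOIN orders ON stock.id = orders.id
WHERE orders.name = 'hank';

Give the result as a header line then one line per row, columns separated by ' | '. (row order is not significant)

After JOIN orders (3 rows):
stock.score | stock.id | stock.price | orders.name | orders.id | orders.kind
50 | 8 | 6 | hank | 8 | blue
6 | 70 | 10 | gina | 70 | red
2 | 5 | 9 | gina | 5 | red
After WHERE (1 rows):
stock.score | stock.id | stock.price | orders.name | orders.id | orders.kind
50 | 8 | 6 | hank | 8 | blue
After SELECT (1 rows):
orders.id | stock.id | orders.kind
8 | 8 | blue

== RESULT ==
orders.id | stock.id | orders.kind
8 | 8 | blue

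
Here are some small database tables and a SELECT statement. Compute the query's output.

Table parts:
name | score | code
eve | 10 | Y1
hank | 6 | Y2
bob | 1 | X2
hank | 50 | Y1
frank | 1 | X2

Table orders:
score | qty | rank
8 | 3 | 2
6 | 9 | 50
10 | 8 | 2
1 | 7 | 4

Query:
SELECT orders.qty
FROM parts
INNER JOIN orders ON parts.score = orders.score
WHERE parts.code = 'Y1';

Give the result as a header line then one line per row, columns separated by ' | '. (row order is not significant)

== RESULT ==
orders.qty
8

Derivation:
After JOIN orders (4 rows):
parts.name | parts.score | parts.code | orders.score | orders.qty | orders.rank
eve | 10 | Y1 | 10 | 8 | 2
hank | 6 | Y2 | 6 | 9 | 50
bob | 1 | X2 | 1 | 7 | 4
frank | 1 | X2 | 1 | 7 | 4
After WHERE (1 rows):
parts.name | parts.score | parts.code | orders.score | orders.qty | orders.rank
eve | 10 | Y1 | 10 | 8 | 2
After SELECT (1 rows):
orders.qty
8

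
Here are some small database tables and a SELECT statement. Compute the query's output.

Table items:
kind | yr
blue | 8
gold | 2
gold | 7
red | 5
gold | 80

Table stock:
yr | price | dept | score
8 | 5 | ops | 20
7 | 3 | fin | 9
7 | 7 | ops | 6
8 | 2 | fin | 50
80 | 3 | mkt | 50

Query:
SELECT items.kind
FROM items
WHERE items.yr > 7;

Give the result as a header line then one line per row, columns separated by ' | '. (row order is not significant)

After WHERE (2 rows):
items.kind | items.yr
blue | 8
gold | 80
After SELECT (2 rows):
items.kind
blue
gold

== RESULT ==
items.kind
blue
gold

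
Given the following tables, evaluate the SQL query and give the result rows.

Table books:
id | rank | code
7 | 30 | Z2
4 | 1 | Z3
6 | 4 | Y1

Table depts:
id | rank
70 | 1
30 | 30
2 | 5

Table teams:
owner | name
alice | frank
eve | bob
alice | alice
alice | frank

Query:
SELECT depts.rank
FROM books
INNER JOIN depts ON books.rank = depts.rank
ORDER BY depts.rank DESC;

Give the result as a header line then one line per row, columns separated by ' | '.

== RESULT ==
depts.rank
30
1

Derivation:
After JOIN depts (2 rows):
books.id | books.rank | books.code | depts.id | depts.rank
7 | 30 | Z2 | 30 | 30
4 | 1 | Z3 | 70 | 1
After SELECT (2 rows):
depts.rank
30
1
After ORDER BY (2 rows):
depts.rank
30
1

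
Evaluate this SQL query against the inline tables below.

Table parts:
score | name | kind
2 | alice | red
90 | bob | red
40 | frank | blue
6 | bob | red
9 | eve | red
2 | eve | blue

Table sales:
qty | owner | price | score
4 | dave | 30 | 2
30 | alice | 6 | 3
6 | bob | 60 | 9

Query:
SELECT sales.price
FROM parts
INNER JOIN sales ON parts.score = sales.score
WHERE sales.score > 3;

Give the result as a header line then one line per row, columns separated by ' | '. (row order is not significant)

== RESULT ==
sales.price
60

Derivation:
After JOIN sales (3 rows):
parts.score | parts.name | parts.kind | sales.qty | sales.owner | sales.price | sales.score
2 | alice | red | 4 | dave | 30 | 2
9 | eve | red | 6 | bob | 60 | 9
2 | eve | blue | 4 | dave | 30 | 2
After WHERE (1 rows):
parts.score | parts.name | parts.kind | sales.qty | sales.owner | sales.price | sales.score
9 | eve | red | 6 | bob | 60 | 9
After SELECT (1 rows):
sales.price
60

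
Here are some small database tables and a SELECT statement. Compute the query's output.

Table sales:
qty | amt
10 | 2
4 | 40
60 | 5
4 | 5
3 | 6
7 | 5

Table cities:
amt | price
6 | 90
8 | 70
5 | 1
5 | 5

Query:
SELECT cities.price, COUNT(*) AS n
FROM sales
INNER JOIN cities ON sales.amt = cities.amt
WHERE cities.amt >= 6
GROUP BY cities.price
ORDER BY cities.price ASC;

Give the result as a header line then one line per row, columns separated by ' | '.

After JOIN cities (7 rows):
sales.qty | sales.amt | cities.amt | cities.price
60 | 5 | 5 | 1
60 | 5 | 5 | 5
4 | 5 | 5 | 1
4 | 5 | 5 | 5
3 | 6 | 6 | 90
7 | 5 | 5 | 1
7 | 5 | 5 | 5
After WHERE (1 rows):
sales.qty | sales.amt | cities.amt | cities.price
3 | 6 | 6 | 90
After GROUP BY (1 rows):
cities.price | n
90 | 1
After ORDER BY (1 rows):
cities.price | n
90 | 1

== RESULT ==
cities.price | n
90 | 1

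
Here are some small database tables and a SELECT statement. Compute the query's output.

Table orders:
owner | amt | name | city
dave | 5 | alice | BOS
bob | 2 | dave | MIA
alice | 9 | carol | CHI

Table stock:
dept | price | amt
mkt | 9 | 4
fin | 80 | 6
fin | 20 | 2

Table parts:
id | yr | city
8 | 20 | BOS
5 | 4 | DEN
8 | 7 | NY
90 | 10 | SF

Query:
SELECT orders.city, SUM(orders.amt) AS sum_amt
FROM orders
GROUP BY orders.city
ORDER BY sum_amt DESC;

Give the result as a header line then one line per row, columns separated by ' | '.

== RESULT ==
orders.city | sum_amt
CHI | 9
BOS | 5
MIA | 2

Derivation:
After GROUP BY (3 rows):
orders.city | sum_amt
BOS | 5
MIA | 2
CHI | 9
After ORDER BY (3 rows):
orders.city | sum_amt
CHI | 9
BOS | 5
MIA | 2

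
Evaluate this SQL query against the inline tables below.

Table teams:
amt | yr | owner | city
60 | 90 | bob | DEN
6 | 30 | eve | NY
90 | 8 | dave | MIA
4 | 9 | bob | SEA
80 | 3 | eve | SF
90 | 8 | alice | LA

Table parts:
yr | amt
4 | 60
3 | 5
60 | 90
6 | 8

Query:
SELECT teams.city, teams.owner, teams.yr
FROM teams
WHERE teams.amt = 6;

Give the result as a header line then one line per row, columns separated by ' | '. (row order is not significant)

After WHERE (1 rows):
teams.amt | teams.yr | teams.owner | teams.city
6 | 30 | eve | NY
After SELECT (1 rows):
teams.city | teams.owner | teams.yr
NY | eve | 30

== RESULT ==
teams.city | teams.owner | teams.yr
NY | eve | 30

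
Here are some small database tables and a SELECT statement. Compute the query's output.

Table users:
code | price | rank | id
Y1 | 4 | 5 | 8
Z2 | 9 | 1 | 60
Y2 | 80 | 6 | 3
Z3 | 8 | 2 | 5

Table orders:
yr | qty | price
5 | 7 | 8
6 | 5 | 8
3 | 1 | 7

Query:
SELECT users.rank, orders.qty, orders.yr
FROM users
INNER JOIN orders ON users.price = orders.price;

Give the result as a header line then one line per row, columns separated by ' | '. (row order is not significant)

== RESULT ==
users.rank | orders.qty | orders.yr
2 | 7 | 5
2 | 5 | 6

Derivation:
After JOIN orders (2 rows):
users.code | users.price | users.rank | users.id | orders.yr | orders.qty | orders.price
Z3 | 8 | 2 | 5 | 5 | 7 | 8
Z3 | 8 | 2 | 5 | 6 | 5 | 8
After SELECT (2 rows):
users.rank | orders.qty | orders.yr
2 | 7 | 5
2 | 5 | 6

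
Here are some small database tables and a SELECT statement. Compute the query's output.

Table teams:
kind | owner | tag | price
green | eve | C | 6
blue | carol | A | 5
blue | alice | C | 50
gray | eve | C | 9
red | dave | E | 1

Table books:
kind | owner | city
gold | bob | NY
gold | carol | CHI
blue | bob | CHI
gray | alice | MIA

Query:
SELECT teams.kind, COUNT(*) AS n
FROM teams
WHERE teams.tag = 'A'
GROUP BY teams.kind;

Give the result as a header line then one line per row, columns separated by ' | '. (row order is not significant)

After WHERE (1 rows):
teams.kind | teams.owner | teams.tag | teams.price
blue | carol | A | 5
After GROUP BY (1 rows):
teams.kind | n
blue | 1

== RESULT ==
teams.kind | n
blue | 1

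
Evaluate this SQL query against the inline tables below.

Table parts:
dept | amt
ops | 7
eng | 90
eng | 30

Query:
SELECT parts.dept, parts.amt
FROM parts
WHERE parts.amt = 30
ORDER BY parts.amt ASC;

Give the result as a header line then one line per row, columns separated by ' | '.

After WHERE (1 rows):
parts.dept | parts.amt
eng | 30
After SELECT (1 rows):
parts.dept | parts.amt
eng | 30
After ORDER BY (1 rows):
parts.dept | parts.amt
eng | 30

== RESULT ==
parts.dept | parts.amt
eng | 30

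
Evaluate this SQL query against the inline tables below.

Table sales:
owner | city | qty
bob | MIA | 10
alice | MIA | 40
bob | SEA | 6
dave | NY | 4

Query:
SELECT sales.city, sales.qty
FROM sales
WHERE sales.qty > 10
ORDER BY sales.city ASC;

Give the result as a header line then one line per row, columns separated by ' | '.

== RESULT ==
sales.city | sales.qty
MIA | 40

Derivation:
After WHERE (1 rows):
sales.owner | sales.city | sales.qty
alice | MIA | 40
After SELECT (1 rows):
sales.city | sales.qty
MIA | 40
After ORDER BY (1 rows):
sales.city | sales.qty
MIA | 40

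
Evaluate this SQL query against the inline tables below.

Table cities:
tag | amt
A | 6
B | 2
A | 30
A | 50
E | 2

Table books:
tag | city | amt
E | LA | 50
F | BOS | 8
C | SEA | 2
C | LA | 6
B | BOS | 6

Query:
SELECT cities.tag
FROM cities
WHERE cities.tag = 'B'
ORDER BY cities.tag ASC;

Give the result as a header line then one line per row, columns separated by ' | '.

== RESULT ==
cities.tag
B

Derivation:
After WHERE (1 rows):
cities.tag | cities.amt
B | 2
After SELECT (1 rows):
cities.tag
B
After ORDER BY (1 rows):
cities.tag
B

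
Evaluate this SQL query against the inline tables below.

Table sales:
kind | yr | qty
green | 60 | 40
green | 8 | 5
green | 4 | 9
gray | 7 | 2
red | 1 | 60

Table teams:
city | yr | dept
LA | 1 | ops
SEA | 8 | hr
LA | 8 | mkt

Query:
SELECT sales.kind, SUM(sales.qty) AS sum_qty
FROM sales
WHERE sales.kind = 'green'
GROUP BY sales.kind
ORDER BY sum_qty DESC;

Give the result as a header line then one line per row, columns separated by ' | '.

== RESULT ==
sales.kind | sum_qty
green | 54

Derivation:
After WHERE (3 rows):
sales.kind | sales.yr | sales.qty
green | 60 | 40
green | 8 | 5
green | 4 | 9
After GROUP BY (1 rows):
sales.kind | sum_qty
green | 54
After ORDER BY (1 rows):
sales.kind | sum_qty
green | 54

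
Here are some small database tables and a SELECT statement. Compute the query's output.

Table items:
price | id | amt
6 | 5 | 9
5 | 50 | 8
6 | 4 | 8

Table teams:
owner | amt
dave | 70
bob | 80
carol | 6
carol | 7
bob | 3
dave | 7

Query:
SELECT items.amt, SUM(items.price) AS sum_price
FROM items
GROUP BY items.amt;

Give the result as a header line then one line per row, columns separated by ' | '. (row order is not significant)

== RESULT ==
items.amt | sum_price
9 | 6
8 | 11

Derivation:
After GROUP BY (2 rows):
items.amt | sum_price
9 | 6
8 | 11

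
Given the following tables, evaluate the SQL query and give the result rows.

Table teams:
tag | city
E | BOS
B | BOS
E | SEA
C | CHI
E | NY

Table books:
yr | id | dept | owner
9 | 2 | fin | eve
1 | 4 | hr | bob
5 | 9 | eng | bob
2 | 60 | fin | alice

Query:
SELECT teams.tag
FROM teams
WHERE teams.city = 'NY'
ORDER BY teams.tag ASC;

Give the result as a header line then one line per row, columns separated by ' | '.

== RESULT ==
teams.tag
E

Derivation:
After WHERE (1 rows):
teams.tag | teams.city
E | NY
After SELECT (1 rows):
teams.tag
E
After ORDER BY (1 rows):
teams.tag
E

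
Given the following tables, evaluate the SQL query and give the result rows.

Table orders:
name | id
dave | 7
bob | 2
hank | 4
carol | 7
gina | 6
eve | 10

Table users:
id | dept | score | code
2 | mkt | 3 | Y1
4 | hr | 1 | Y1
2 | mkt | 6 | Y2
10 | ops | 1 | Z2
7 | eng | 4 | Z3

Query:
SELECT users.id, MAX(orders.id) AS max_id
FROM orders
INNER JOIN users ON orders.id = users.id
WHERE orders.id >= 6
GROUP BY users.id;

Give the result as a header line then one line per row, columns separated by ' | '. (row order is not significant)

After JOIN users (6 rows):
orders.name | orders.id | users.id | users.dept | users.score | users.code
dave | 7 | 7 | eng | 4 | Z3
bob | 2 | 2 | mkt | 3 | Y1
bob | 2 | 2 | mkt | 6 | Y2
hank | 4 | 4 | hr | 1 | Y1
carol | 7 | 7 | eng | 4 | Z3
eve | 10 | 10 | ops | 1 | Z2
After WHERE (3 rows):
orders.name | orders.id | users.id | users.dept | users.score | users.code
dave | 7 | 7 | eng | 4 | Z3
carol | 7 | 7 | eng | 4 | Z3
eve | 10 | 10 | ops | 1 | Z2
After GROUP BY (2 rows):
users.id | max_id
7 | 7
10 | 10

== RESULT ==
users.id | max_id
7 | 7
10 | 10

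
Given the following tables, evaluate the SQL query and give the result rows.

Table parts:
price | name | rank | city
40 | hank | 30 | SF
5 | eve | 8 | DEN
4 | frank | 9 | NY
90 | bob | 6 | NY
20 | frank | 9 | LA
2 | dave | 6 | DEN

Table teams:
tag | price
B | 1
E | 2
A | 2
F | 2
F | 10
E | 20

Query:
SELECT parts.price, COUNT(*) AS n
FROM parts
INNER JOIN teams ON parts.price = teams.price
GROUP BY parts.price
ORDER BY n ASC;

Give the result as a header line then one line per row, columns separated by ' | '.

After JOIN teams (4 rows):
parts.price | parts.name | parts.rank | parts.city | teams.tag | teams.price
20 | frank | 9 | LA | E | 20
2 | dave | 6 | DEN | E | 2
2 | dave | 6 | DEN | A | 2
2 | dave | 6 | DEN | F | 2
After GROUP BY (2 rows):
parts.price | n
20 | 1
2 | 3
After ORDER BY (2 rows):
parts.price | n
20 | 1
2 | 3

== RESULT ==
parts.price | n
20 | 1
2 | 3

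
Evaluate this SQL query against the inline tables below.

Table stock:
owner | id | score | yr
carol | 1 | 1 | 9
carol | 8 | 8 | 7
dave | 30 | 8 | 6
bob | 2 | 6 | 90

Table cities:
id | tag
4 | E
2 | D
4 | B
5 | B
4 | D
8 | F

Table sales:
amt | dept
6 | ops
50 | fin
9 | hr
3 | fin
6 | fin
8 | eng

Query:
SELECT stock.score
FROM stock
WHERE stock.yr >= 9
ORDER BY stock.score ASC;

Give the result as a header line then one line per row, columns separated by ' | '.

After WHERE (2 rows):
stock.owner | stock.id | stock.score | stock.yr
carol | 1 | 1 | 9
bob | 2 | 6 | 90
After SELECT (2 rows):
stock.score
1
6
After ORDER BY (2 rows):
stock.score
1
6

== RESULT ==
stock.score
1
6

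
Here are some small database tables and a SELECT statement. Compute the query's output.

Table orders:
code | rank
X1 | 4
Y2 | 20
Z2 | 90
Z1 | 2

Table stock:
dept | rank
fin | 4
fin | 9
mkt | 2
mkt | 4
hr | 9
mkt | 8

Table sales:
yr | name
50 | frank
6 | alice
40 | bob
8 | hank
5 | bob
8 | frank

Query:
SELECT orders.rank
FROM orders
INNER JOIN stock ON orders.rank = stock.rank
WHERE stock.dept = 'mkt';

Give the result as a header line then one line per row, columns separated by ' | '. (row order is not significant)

After JOIN stock (3 rows):
orders.code | orders.rank | stock.dept | stock.rank
X1 | 4 | fin | 4
X1 | 4 | mkt | 4
Z1 | 2 | mkt | 2
After WHERE (2 rows):
orders.code | orders.rank | stock.dept | stock.rank
X1 | 4 | mkt | 4
Z1 | 2 | mkt | 2
After SELECT (2 rows):
orders.rank
4
2

== RESULT ==
orders.rank
4
2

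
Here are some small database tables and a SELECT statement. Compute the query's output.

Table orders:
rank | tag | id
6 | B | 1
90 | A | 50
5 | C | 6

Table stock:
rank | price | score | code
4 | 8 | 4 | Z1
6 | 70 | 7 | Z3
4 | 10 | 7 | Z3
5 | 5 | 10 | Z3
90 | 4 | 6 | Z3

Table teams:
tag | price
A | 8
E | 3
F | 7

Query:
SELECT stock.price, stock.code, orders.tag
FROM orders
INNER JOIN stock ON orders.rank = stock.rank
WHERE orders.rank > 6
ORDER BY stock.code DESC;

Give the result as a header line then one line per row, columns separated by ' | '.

After JOIN stock (3 rows):
orders.rank | orders.tag | orders.id | stock.rank | stock.price | stock.score | stock.code
6 | B | 1 | 6 | 70 | 7 | Z3
90 | A | 50 | 90 | 4 | 6 | Z3
5 | C | 6 | 5 | 5 | 10 | Z3
After WHERE (1 rows):
orders.rank | orders.tag | orders.id | stock.rank | stock.price | stock.score | stock.code
90 | A | 50 | 90 | 4 | 6 | Z3
After SELECT (1 rows):
stock.price | stock.code | orders.tag
4 | Z3 | A
After ORDER BY (1 rows):
stock.price | stock.code | orders.tag
4 | Z3 | A

== RESULT ==
stock.price | stock.code | orders.tag
4 | Z3 | A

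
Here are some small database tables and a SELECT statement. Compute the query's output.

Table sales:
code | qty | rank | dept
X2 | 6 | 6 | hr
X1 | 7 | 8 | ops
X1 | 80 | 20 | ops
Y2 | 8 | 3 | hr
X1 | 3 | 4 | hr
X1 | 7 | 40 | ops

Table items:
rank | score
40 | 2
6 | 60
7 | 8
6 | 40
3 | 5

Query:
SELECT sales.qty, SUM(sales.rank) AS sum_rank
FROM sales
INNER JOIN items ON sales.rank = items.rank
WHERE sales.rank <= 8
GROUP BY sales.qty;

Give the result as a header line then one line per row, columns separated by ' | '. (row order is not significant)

After JOIN items (4 rows):
sales.code | sales.qty | sales.rank | sales.dept | items.rank | items.score
X2 | 6 | 6 | hr | 6 | 60
X2 | 6 | 6 | hr | 6 | 40
Y2 | 8 | 3 | hr | 3 | 5
X1 | 7 | 40 | ops | 40 | 2
After WHERE (3 rows):
sales.code | sales.qty | sales.rank | sales.dept | items.rank | items.score
X2 | 6 | 6 | hr | 6 | 60
X2 | 6 | 6 | hr | 6 | 40
Y2 | 8 | 3 | hr | 3 | 5
After GROUP BY (2 rows):
sales.qty | sum_rank
6 | 12
8 | 3

== RESULT ==
sales.qty | sum_rank
6 | 12
8 | 3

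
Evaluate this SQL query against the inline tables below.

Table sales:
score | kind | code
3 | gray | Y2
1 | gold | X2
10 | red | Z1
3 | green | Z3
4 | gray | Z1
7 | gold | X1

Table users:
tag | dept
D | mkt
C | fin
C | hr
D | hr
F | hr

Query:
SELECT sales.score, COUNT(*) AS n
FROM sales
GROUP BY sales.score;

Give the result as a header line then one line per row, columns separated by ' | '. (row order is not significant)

== RESULT ==
sales.score | n
3 | 2
1 | 1
10 | 1
4 | 1
7 | 1

Derivation:
After GROUP BY (5 rows):
sales.score | n
3 | 2
1 | 1
10 | 1
4 | 1
7 | 1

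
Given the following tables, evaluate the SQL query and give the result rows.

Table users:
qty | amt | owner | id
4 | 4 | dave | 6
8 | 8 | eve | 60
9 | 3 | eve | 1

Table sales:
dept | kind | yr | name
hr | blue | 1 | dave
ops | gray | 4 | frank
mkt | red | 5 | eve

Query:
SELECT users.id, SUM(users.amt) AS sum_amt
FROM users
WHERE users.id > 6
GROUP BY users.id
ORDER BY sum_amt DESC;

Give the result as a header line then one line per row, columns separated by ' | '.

After WHERE (1 rows):
users.qty | users.amt | users.owner | users.id
8 | 8 | eve | 60
After GROUP BY (1 rows):
users.id | sum_amt
60 | 8
After ORDER BY (1 rows):
users.id | sum_amt
60 | 8

== RESULT ==
users.id | sum_amt
60 | 8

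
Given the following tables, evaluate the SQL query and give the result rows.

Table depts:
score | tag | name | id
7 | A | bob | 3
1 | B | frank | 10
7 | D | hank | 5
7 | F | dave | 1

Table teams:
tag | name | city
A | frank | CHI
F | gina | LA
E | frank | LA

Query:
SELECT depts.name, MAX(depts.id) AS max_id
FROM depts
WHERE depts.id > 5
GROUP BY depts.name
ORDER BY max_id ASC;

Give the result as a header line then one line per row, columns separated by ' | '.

After WHERE (1 rows):
depts.score | depts.tag | depts.name | depts.id
1 | B | frank | 10
After GROUP BY (1 rows):
depts.name | max_id
frank | 10
After ORDER BY (1 rows):
depts.name | max_id
frank | 10

== RESULT ==
depts.name | max_id
frank | 10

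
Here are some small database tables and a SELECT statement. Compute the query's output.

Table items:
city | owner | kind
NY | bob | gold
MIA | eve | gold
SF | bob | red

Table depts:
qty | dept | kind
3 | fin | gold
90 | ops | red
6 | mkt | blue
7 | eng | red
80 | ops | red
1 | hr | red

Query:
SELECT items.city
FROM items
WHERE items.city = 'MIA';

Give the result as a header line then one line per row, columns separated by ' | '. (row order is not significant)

After WHERE (1 rows):
items.city | items.owner | items.kind
MIA | eve | gold
After SELECT (1 rows):
items.city
MIA

== RESULT ==
items.city
MIA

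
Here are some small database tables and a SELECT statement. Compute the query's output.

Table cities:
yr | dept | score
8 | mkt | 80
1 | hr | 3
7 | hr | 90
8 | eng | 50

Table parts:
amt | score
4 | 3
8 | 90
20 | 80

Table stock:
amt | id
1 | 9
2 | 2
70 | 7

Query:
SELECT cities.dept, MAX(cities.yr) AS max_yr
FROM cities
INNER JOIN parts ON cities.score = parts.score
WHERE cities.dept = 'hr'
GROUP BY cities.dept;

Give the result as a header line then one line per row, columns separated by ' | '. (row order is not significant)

After JOIN parts (3 rows):
cities.yr | cities.dept | cities.score | parts.amt | parts.score
8 | mkt | 80 | 20 | 80
1 | hr | 3 | 4 | 3
7 | hr | 90 | 8 | 90
After WHERE (2 rows):
cities.yr | cities.dept | cities.score | parts.amt | parts.score
1 | hr | 3 | 4 | 3
7 | hr | 90 | 8 | 90
After GROUP BY (1 rows):
cities.dept | max_yr
hr | 7

== RESULT ==
cities.dept | max_yr
hr | 7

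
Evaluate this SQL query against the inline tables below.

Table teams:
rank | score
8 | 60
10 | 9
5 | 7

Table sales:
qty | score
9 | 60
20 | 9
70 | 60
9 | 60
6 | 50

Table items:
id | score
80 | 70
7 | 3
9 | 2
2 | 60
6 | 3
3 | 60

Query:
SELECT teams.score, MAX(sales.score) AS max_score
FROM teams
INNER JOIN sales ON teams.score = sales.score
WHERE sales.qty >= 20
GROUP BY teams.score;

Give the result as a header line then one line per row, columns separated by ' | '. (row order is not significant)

After JOIN sales (4 rows):
teams.rank | teams.score | sales.qty | sales.score
8 | 60 | 9 | 60
8 | 60 | 70 | 60
8 | 60 | 9 | 60
10 | 9 | 20 | 9
After WHERE (2 rows):
teams.rank | teams.score | sales.qty | sales.score
8 | 60 | 70 | 60
10 | 9 | 20 | 9
After GROUP BY (2 rows):
teams.score | max_score
60 | 60
9 | 9

== RESULT ==
teams.score | max_score
60 | 60
9 | 9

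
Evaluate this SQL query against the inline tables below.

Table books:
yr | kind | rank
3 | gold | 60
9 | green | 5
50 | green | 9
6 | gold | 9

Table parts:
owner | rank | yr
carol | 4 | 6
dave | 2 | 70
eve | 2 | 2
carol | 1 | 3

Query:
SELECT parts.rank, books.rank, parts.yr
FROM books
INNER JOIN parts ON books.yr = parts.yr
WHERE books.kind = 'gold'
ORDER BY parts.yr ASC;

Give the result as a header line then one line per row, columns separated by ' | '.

== RESULT ==
parts.rank | books.rank | parts.yr
1 | 60 | 3
4 | 9 | 6

Derivation:
After JOIN parts (2 rows):
books.yr | books.kind | books.rank | parts.owner | parts.rank | parts.yr
3 | gold | 60 | carol | 1 | 3
6 | gold | 9 | carol | 4 | 6
After WHERE (2 rows):
books.yr | books.kind | books.rank | parts.owner | parts.rank | parts.yr
3 | gold | 60 | carol | 1 | 3
6 | gold | 9 | carol | 4 | 6
After SELECT (2 rows):
parts.rank | books.rank | parts.yr
1 | 60 | 3
4 | 9 | 6
After ORDER BY (2 rows):
parts.rank | books.rank | parts.yr
1 | 60 | 3
4 | 9 | 6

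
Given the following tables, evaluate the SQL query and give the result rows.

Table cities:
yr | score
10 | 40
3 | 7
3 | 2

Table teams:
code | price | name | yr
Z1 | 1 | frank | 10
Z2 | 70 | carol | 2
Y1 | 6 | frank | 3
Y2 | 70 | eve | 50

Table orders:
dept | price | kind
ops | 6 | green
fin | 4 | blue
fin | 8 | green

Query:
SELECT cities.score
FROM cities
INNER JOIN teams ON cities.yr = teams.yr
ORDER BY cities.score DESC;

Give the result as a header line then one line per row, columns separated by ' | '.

== RESULT ==
cities.score
40
7
2

Derivation:
After JOIN teams (3 rows):
cities.yr | cities.score | teams.code | teams.price | teams.name | teams.yr
10 | 40 | Z1 | 1 | frank | 10
3 | 7 | Y1 | 6 | frank | 3
3 | 2 | Y1 | 6 | frank | 3
After SELECT (3 rows):
cities.score
40
7
2
After ORDER BY (3 rows):
cities.score
40
7
2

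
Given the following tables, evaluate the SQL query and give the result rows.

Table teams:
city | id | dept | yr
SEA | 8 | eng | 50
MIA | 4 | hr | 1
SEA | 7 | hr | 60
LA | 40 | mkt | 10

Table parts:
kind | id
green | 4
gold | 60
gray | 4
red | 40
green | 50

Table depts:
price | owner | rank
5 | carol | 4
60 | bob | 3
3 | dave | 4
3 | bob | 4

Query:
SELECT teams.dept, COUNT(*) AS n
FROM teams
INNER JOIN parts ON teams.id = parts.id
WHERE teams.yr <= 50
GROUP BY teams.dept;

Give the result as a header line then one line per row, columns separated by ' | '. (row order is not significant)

After JOIN parts (3 rows):
teams.city | teams.id | teams.dept | teams.yr | parts.kind | parts.id
MIA | 4 | hr | 1 | green | 4
MIA | 4 | hr | 1 | gray | 4
LA | 40 | mkt | 10 | red | 40
After WHERE (3 rows):
teams.city | teams.id | teams.dept | teams.yr | parts.kind | parts.id
MIA | 4 | hr | 1 | green | 4
MIA | 4 | hr | 1 | gray | 4
LA | 40 | mkt | 10 | red | 40
After GROUP BY (2 rows):
teams.dept | n
hr | 2
mkt | 1

== RESULT ==
teams.dept | n
hr | 2
mkt | 1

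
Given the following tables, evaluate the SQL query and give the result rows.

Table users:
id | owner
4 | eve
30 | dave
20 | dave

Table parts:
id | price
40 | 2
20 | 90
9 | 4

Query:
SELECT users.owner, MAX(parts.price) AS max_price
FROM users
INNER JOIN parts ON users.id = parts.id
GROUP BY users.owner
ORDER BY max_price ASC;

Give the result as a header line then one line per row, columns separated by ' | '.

== RESULT ==
users.owner | max_price
dave | 90

Derivation:
After JOIN parts (1 rows):
users.id | users.owner | parts.id | parts.price
20 | dave | 20 | 90
After GROUP BY (1 rows):
users.owner | max_price
dave | 90
After ORDER BY (1 rows):
users.owner | max_price
dave | 90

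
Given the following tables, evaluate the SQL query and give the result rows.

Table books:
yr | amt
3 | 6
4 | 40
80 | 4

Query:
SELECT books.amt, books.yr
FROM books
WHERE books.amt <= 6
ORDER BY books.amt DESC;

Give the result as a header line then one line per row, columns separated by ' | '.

== RESULT ==
books.amt | books.yr
6 | 3
4 | 80

Derivation:
After WHERE (2 rows):
books.yr | books.amt
3 | 6
80 | 4
After SELECT (2 rows):
books.amt | books.yr
6 | 3
4 | 80
After ORDER BY (2 rows):
books.amt | books.yr
6 | 3
4 | 80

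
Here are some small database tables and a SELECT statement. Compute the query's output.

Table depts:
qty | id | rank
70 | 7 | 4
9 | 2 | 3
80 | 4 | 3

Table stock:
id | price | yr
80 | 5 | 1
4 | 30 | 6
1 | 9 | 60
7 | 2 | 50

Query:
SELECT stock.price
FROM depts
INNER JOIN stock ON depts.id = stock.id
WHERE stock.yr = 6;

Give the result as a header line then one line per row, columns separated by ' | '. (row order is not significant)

== RESULT ==
stock.price
30

Derivation:
After JOIN stock (2 rows):
depts.qty | depts.id | depts.rank | stock.id | stock.price | stock.yr
70 | 7 | 4 | 7 | 2 | 50
80 | 4 | 3 | 4 | 30 | 6
After WHERE (1 rows):
depts.qty | depts.id | depts.rank | stock.id | stock.price | stock.yr
80 | 4 | 3 | 4 | 30 | 6
After SELECT (1 rows):
stock.price
30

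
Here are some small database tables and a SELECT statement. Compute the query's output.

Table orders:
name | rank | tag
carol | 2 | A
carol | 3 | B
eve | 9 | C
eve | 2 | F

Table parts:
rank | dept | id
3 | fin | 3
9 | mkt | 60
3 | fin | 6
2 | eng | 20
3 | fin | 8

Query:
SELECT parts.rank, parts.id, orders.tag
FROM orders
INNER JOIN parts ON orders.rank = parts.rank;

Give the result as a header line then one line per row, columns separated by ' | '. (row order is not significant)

== RESULT ==
parts.rank | parts.id | orders.tag
2 | 20 | A
3 | 3 | B
3 | 6 | B
3 | 8 | B
9 | 60 | C
2 | 20 | F

Derivation:
After JOIN parts (6 rows):
orders.name | orders.rank | orders.tag | parts.rank | parts.dept | parts.id
carol | 2 | A | 2 | eng | 20
carol | 3 | B | 3 | fin | 3
carol | 3 | B | 3 | fin | 6
carol | 3 | B | 3 | fin | 8
eve | 9 | C | 9 | mkt | 60
eve | 2 | F | 2 | eng | 20
After SELECT (6 rows):
parts.rank | parts.id | orders.tag
2 | 20 | A
3 | 3 | B
3 | 6 | B
3 | 8 | B
9 | 60 | C
2 | 20 | F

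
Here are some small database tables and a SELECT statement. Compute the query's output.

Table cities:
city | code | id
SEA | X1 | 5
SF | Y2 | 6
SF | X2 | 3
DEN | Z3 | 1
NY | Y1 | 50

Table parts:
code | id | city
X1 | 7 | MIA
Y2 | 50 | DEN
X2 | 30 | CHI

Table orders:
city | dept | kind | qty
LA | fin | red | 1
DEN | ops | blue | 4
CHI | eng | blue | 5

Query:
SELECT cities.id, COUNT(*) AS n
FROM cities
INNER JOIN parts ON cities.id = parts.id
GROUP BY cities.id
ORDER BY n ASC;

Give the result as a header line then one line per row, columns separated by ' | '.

After JOIN parts (1 rows):
cities.city | cities.code | cities.id | parts.code | parts.id | parts.city
NY | Y1 | 50 | Y2 | 50 | DEN
After GROUP BY (1 rows):
cities.id | n
50 | 1
After ORDER BY (1 rows):
cities.id | n
50 | 1

== RESULT ==
cities.id | n
50 | 1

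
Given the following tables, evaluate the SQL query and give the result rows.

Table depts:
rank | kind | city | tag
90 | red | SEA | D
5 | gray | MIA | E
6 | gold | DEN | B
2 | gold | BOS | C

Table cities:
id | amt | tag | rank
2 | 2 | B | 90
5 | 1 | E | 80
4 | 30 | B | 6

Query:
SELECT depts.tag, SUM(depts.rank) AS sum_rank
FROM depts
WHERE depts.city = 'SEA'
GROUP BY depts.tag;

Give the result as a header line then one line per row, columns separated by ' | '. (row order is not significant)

== RESULT ==
depts.tag | sum_rank
D | 90

Derivation:
After WHERE (1 rows):
depts.rank | depts.kind | depts.city | depts.tag
90 | red | SEA | D
After GROUP BY (1 rows):
depts.tag | sum_rank
D | 90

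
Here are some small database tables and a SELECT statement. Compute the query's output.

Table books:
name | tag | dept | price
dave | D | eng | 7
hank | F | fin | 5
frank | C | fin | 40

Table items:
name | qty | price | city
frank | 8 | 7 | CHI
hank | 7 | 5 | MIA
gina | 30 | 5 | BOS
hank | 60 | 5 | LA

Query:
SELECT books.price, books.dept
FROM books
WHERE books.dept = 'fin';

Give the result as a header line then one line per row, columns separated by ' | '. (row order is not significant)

After WHERE (2 rows):
books.name | books.tag | books.dept | books.price
hank | F | fin | 5
frank | C | fin | 40
After SELECT (2 rows):
books.price | books.dept
5 | fin
40 | fin

== RESULT ==
books.price | books.dept
5 | fin
40 | fin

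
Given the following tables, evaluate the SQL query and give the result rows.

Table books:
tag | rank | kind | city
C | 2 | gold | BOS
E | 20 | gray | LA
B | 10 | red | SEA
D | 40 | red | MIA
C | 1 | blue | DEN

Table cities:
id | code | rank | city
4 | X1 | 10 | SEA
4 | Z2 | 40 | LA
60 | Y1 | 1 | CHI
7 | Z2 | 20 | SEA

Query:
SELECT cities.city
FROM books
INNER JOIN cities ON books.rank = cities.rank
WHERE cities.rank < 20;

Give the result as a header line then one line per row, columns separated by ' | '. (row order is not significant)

== RESULT ==
cities.city
SEA
CHI

Derivation:
After JOIN cities (4 rows):
books.tag | books.rank | books.kind | books.city | cities.id | cities.code | cities.rank | cities.city
E | 20 | gray | LA | 7 | Z2 | 20 | SEA
B | 10 | red | SEA | 4 | X1 | 10 | SEA
D | 40 | red | MIA | 4 | Z2 | 40 | LA
C | 1 | blue | DEN | 60 | Y1 | 1 | CHI
After WHERE (2 rows):
books.tag | books.rank | books.kind | books.city | cities.id | cities.code | cities.rank | cities.city
B | 10 | red | SEA | 4 | X1 | 10 | SEA
C | 1 | blue | DEN | 60 | Y1 | 1 | CHI
After SELECT (2 rows):
cities.city
SEA
CHI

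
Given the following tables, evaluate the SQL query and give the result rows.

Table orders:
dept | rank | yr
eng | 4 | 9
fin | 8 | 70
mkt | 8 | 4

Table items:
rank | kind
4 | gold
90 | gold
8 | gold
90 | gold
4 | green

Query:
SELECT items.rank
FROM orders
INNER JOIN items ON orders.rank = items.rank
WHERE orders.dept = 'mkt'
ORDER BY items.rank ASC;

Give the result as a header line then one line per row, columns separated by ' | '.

After JOIN items (4 rows):
orders.dept | orders.rank | orders.yr | items.rank | items.kind
eng | 4 | 9 | 4 | gold
eng | 4 | 9 | 4 | green
fin | 8 | 70 | 8 | gold
mkt | 8 | 4 | 8 | gold
After WHERE (1 rows):
orders.dept | orders.rank | orders.yr | items.rank | items.kind
mkt | 8 | 4 | 8 | gold
After SELECT (1 rows):
items.rank
8
After ORDER BY (1 rows):
items.rank
8

== RESULT ==
items.rank
8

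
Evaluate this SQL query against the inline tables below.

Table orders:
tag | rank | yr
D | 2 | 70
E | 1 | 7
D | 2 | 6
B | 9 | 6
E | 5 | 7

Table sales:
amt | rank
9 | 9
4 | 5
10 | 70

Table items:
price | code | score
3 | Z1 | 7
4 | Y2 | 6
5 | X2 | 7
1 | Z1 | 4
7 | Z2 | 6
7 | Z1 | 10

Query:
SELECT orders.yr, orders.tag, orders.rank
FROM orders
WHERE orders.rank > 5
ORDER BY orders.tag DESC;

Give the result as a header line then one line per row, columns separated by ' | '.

== RESULT ==
orders.yr | orders.tag | orders.rank
6 | B | 9

Derivation:
After WHERE (1 rows):
orders.tag | orders.rank | orders.yr
B | 9 | 6
After SELECT (1 rows):
orders.yr | orders.tag | orders.rank
6 | B | 9
After ORDER BY (1 rows):
orders.yr | orders.tag | orders.rank
6 | B | 9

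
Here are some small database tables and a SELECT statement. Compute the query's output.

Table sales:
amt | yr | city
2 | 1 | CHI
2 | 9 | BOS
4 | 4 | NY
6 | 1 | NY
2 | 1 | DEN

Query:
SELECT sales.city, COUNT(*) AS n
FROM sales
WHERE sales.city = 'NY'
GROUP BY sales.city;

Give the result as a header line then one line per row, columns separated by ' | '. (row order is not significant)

After WHERE (2 rows):
sales.amt | sales.yr | sales.city
4 | 4 | NY
6 | 1 | NY
After GROUP BY (1 rows):
sales.city | n
NY | 2

== RESULT ==
sales.city | n
NY | 2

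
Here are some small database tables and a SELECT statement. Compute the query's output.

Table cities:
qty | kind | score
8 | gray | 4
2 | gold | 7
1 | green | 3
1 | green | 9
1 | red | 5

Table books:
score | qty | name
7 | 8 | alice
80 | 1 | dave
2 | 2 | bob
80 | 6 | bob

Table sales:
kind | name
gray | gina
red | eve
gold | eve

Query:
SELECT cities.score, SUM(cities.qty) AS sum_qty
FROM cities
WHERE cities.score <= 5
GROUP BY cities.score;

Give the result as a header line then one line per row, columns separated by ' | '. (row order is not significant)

== RESULT ==
cities.score | sum_qty
4 | 8
3 | 1
5 | 1

Derivation:
After WHERE (3 rows):
cities.qty | cities.kind | cities.score
8 | gray | 4
1 | green | 3
1 | red | 5
After GROUP BY (3 rows):
cities.score | sum_qty
4 | 8
3 | 1
5 | 1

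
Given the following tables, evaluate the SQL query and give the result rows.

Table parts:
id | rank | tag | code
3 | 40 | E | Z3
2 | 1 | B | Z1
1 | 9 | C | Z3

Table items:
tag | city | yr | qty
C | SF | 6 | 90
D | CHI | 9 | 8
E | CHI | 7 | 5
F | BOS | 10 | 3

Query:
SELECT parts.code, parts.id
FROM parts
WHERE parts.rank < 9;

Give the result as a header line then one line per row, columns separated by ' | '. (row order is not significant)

After WHERE (1 rows):
parts.id | parts.rank | parts.tag | parts.code
2 | 1 | B | Z1
After SELECT (1 rows):
parts.code | parts.id
Z1 | 2

== RESULT ==
parts.code | parts.id
Z1 | 2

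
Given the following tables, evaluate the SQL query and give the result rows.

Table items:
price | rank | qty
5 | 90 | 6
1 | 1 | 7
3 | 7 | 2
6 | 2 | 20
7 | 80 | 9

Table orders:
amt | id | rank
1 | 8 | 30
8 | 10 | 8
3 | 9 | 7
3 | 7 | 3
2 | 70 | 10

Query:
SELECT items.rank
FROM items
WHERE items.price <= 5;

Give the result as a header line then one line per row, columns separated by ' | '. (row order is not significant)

After WHERE (3 rows):
items.price | items.rank | items.qty
5 | 90 | 6
1 | 1 | 7
3 | 7 | 2
After SELECT (3 rows):
items.rank
90
1
7

== RESULT ==
items.rank
90
1
7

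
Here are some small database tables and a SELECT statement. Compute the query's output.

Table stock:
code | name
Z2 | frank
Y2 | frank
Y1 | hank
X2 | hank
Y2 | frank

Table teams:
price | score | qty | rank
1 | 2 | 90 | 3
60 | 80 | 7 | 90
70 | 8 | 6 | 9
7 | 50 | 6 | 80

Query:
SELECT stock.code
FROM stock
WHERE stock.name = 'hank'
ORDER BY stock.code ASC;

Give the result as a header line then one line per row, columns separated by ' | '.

== RESULT ==
stock.code
X2
Y1

Derivation:
After WHERE (2 rows):
stock.code | stock.name
Y1 | hank
X2 | hank
After SELECT (2 rows):
stock.code
Y1
X2
After ORDER BY (2 rows):
stock.code
X2
Y1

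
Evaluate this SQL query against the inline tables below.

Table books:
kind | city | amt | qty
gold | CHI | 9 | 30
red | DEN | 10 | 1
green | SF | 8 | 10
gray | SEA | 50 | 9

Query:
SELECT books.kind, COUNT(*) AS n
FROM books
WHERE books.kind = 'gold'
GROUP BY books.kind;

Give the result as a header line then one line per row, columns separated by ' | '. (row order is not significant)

== RESULT ==
books.kind | n
gold | 1

Derivation:
After WHERE (1 rows):
books.kind | books.city | books.amt | books.qty
gold | CHI | 9 | 30
After GROUP BY (1 rows):
books.kind | n
gold | 1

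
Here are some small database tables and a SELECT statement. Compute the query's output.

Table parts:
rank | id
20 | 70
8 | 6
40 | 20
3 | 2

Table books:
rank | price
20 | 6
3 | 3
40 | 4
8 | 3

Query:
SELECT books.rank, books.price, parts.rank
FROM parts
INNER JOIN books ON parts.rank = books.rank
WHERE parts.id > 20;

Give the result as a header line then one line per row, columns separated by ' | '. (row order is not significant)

== RESULT ==
books.rank | books.price | parts.rank
20 | 6 | 20

Derivation:
After JOIN books (4 rows):
parts.rank | parts.id | books.rank | books.price
20 | 70 | 20 | 6
8 | 6 | 8 | 3
40 | 20 | 40 | 4
3 | 2 | 3 | 3
After WHERE (1 rows):
parts.rank | parts.id | books.rank | books.price
20 | 70 | 20 | 6
After SELECT (1 rows):
books.rank | books.price | parts.rank
20 | 6 | 20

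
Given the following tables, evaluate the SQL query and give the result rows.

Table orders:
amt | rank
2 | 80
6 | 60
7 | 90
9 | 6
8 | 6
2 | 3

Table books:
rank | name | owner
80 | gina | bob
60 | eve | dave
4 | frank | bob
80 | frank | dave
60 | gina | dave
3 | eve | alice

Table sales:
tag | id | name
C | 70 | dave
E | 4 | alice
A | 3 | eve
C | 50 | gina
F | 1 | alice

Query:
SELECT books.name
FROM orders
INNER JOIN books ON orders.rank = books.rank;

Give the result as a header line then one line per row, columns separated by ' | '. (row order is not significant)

After JOIN books (5 rows):
orders.amt | orders.rank | books.rank | books.name | books.owner
2 | 80 | 80 | gina | bob
2 | 80 | 80 | frank | dave
6 | 60 | 60 | eve | dave
6 | 60 | 60 | gina | dave
2 | 3 | 3 | eve | alice
After SELECT (5 rows):
books.name
gina
frank
eve
gina
eve

== RESULT ==
books.name
gina
frank
eve
gina
eve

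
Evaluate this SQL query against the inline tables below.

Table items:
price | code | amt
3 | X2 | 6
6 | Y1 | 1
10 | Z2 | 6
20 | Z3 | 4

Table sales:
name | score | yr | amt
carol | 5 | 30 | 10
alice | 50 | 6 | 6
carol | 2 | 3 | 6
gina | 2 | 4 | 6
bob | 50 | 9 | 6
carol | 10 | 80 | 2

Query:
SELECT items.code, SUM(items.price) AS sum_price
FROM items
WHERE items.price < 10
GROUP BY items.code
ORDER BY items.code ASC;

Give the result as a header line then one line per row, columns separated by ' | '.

== RESULT ==
items.code | sum_price
X2 | 3
Y1 | 6

Derivation:
After WHERE (2 rows):
items.price | items.code | items.amt
3 | X2 | 6
6 | Y1 | 1
After GROUP BY (2 rows):
items.code | sum_price
X2 | 3
Y1 | 6
After ORDER BY (2 rows):
items.code | sum_price
X2 | 3
Y1 | 6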